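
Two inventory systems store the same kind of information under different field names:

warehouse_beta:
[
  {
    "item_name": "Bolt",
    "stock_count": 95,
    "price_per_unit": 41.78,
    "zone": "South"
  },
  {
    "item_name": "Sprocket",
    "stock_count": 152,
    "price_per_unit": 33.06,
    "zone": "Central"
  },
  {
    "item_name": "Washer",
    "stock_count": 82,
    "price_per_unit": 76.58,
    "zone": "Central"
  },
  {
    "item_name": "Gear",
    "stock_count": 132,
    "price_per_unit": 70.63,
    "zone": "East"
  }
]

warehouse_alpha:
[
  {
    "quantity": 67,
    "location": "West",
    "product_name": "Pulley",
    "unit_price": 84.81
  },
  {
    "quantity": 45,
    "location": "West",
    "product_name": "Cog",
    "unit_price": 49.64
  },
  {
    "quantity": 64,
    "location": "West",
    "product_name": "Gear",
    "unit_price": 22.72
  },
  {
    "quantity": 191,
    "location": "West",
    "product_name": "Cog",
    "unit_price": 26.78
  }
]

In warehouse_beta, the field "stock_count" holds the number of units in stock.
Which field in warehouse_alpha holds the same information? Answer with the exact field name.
quantity

In warehouse_beta, "stock_count" holds the number of units in stock.
The fields in warehouse_alpha are: "quantity", "location", "product_name", "unit_price".
"quantity" is the match: the name refers to the same concept and its values are whole-number counts (e.g. 67, 45).
The other fields ("location", "product_name", "unit_price") hold different kinds of data.

So "stock_count" in warehouse_beta corresponds to "quantity" in warehouse_alpha.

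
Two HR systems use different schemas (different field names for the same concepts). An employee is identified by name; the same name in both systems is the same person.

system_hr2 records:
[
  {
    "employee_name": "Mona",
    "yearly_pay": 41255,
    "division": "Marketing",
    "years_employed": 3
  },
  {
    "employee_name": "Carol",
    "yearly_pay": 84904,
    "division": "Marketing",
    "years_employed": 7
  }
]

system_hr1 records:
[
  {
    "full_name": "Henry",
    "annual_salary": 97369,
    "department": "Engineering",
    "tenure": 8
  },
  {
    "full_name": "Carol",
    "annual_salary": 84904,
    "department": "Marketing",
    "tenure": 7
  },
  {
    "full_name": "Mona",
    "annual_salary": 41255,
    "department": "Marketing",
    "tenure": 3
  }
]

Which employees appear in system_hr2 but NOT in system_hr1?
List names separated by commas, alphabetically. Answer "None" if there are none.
None

Schema mapping: "employee_name" (system_hr2) = "full_name" (system_hr1) = employee name

Names in system_hr2: ['Carol', 'Mona']
Names in system_hr1: ['Carol', 'Henry', 'Mona']

In system_hr2 but not system_hr1: None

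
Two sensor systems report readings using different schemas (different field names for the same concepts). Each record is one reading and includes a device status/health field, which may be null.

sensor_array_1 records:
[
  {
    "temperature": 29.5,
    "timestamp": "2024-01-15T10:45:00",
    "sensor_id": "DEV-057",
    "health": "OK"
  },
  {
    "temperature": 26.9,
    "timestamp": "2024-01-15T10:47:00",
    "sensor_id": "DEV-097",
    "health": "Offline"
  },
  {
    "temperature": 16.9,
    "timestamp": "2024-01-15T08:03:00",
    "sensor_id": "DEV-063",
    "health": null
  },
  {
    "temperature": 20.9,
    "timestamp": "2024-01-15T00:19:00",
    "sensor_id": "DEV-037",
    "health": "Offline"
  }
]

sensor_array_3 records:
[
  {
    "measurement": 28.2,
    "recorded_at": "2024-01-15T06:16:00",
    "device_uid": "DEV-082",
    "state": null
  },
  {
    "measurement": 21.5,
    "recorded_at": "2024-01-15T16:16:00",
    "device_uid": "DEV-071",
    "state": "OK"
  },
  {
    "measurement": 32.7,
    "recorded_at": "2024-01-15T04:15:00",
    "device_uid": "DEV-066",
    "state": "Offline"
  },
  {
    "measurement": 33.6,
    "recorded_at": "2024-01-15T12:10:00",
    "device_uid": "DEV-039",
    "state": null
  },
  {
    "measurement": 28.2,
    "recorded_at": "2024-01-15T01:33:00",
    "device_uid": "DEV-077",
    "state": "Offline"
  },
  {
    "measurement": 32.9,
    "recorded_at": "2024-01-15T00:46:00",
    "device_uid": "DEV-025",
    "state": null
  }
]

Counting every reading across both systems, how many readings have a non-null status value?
6

Schema mapping: "health" (sensor_array_1) = "state" (sensor_array_3) = status

Non-null in sensor_array_1: 3
Non-null in sensor_array_3: 3

Total non-null: 3 + 3 = 6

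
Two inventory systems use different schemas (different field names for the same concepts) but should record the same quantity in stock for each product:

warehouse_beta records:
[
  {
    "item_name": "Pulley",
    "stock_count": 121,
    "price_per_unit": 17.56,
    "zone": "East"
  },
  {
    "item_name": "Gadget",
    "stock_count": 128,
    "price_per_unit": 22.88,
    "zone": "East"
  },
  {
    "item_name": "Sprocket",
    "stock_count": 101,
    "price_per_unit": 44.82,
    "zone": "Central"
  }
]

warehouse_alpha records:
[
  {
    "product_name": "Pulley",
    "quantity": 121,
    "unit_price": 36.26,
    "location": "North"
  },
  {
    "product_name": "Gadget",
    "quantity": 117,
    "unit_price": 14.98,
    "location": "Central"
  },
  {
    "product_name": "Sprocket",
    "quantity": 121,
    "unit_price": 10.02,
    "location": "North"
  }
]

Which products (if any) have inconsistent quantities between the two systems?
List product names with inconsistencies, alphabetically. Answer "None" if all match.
Gadget, Sprocket

Schema mappings:
- "item_name" (warehouse_beta) = "product_name" (warehouse_alpha) = product name
- "stock_count" (warehouse_beta) = "quantity" (warehouse_alpha) = quantity

Comparison:
  Pulley: 121 vs 121 - MATCH
  Gadget: 128 vs 117 - MISMATCH
  Sprocket: 101 vs 121 - MISMATCH

Products with inconsistencies: Gadget, Sprocket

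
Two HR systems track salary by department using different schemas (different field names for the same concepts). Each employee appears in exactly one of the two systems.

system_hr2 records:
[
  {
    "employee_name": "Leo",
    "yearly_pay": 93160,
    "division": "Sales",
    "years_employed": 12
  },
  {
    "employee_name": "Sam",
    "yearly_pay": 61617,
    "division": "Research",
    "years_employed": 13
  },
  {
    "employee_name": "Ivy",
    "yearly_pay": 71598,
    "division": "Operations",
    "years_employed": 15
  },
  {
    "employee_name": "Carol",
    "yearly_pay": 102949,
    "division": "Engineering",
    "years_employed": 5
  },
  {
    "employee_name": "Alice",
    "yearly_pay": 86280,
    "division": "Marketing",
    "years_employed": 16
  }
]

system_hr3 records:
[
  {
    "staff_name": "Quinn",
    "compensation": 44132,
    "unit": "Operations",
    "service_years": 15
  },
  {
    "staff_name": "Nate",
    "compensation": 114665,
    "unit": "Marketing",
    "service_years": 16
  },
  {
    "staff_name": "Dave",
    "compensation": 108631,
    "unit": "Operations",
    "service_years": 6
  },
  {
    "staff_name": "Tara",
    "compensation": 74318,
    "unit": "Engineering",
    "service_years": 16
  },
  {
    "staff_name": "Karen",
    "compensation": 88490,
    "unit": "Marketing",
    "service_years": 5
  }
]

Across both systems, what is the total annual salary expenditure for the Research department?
61617

Schema mappings:
- "division" (system_hr2) = "unit" (system_hr3) = department
- "yearly_pay" (system_hr2) = "compensation" (system_hr3) = salary

Research salaries from system_hr2: 61617
Research salaries from system_hr3: 0

Total: 61617 + 0 = 61617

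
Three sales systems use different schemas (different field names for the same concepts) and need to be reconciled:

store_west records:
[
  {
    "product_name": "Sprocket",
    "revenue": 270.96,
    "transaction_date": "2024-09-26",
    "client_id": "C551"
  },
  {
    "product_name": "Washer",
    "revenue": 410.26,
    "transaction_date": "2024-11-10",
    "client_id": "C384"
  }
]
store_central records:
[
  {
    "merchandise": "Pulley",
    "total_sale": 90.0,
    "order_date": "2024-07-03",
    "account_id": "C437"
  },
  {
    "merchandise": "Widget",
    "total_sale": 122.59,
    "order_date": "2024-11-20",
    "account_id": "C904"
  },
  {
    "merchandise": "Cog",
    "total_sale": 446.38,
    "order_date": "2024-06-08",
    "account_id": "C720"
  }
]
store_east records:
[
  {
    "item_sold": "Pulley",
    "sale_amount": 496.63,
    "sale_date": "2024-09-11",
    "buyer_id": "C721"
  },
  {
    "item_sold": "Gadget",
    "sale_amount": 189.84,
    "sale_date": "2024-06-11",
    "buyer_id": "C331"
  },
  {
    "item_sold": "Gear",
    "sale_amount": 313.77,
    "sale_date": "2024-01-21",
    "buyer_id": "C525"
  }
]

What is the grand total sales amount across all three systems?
2340.43

Schema reconciliation - all amount fields map to sale amount:

store_west (revenue): 681.22
store_central (total_sale): 658.97
store_east (sale_amount): 1000.24

Grand total: 2340.43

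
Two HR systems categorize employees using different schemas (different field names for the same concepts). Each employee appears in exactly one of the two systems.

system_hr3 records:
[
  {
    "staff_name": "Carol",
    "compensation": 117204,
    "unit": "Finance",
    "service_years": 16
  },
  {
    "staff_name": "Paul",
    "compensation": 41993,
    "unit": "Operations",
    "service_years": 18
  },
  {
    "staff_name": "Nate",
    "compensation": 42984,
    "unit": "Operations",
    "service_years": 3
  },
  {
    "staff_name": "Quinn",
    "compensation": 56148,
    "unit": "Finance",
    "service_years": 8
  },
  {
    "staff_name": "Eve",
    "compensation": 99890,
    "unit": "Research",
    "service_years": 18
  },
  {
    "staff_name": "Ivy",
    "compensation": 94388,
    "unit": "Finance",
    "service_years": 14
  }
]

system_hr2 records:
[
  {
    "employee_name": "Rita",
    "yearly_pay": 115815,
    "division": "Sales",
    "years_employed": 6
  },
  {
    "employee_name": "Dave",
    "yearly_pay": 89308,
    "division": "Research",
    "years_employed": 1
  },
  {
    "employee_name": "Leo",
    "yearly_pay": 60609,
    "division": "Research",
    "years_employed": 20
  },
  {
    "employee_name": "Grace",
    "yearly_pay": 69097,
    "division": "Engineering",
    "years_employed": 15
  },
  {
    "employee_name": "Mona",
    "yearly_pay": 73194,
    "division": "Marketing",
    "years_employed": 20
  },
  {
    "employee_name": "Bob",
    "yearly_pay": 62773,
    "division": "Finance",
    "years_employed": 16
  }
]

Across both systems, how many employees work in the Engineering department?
1

Schema mapping: "unit" (system_hr3) = "division" (system_hr2) = department

Engineering employees in system_hr3: 0
Engineering employees in system_hr2: 1

Total in Engineering: 0 + 1 = 1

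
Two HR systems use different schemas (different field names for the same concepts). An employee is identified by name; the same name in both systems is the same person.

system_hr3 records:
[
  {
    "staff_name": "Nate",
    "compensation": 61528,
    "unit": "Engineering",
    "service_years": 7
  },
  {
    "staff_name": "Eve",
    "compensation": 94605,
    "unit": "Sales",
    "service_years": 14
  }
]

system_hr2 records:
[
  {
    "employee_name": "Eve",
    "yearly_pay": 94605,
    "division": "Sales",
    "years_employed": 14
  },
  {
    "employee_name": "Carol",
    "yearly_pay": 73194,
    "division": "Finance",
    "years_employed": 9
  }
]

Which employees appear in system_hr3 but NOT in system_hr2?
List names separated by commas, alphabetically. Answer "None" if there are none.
Nate

Schema mapping: "staff_name" (system_hr3) = "employee_name" (system_hr2) = employee name

Names in system_hr3: ['Eve', 'Nate']
Names in system_hr2: ['Carol', 'Eve']

In system_hr3 but not system_hr2: ['Nate']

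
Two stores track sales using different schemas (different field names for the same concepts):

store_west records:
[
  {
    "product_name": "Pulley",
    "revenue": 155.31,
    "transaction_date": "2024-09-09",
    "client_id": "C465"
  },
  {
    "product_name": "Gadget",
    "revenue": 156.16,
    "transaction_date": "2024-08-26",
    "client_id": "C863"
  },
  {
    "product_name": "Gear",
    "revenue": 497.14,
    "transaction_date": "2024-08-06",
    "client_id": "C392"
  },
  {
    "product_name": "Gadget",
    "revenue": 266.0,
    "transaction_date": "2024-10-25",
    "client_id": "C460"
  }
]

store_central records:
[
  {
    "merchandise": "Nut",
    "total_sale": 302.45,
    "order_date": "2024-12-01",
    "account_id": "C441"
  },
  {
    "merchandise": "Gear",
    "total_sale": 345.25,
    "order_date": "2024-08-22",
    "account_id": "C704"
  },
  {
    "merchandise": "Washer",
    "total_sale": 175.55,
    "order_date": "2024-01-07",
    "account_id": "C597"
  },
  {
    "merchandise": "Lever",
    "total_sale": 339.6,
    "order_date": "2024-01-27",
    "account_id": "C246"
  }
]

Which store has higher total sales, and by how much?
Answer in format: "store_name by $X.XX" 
store_central by $88.24

Schema mapping: "revenue" (store_west) = "total_sale" (store_central) = sale amount

Total for store_west: 1074.61
Total for store_central: 1162.85

Difference: |1074.61 - 1162.85| = 88.24
store_central has higher sales by $88.24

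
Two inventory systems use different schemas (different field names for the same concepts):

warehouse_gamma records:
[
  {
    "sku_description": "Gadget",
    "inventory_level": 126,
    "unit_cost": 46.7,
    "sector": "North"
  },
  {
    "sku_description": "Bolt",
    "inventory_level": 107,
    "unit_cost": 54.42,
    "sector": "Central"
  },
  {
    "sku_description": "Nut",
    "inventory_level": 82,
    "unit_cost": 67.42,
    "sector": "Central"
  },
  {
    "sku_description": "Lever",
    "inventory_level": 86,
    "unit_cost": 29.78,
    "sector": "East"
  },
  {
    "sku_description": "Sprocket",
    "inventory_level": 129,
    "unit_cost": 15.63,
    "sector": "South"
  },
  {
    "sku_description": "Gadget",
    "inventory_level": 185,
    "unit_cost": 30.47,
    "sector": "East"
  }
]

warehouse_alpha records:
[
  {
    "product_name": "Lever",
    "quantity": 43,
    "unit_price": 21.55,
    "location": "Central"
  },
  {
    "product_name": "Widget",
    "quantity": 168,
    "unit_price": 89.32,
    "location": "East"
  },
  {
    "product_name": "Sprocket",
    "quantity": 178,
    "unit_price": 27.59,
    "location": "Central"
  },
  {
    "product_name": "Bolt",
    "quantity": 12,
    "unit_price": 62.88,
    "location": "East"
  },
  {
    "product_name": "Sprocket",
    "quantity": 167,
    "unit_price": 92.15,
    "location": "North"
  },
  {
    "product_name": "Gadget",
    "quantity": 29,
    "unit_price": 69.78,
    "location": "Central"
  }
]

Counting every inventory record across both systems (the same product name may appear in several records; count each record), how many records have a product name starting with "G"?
3

Schema mapping: "sku_description" (warehouse_gamma) = "product_name" (warehouse_alpha) = product name

Records with product name starting with "G" in warehouse_gamma: 2
Records with product name starting with "G" in warehouse_alpha: 1

Total: 2 + 1 = 3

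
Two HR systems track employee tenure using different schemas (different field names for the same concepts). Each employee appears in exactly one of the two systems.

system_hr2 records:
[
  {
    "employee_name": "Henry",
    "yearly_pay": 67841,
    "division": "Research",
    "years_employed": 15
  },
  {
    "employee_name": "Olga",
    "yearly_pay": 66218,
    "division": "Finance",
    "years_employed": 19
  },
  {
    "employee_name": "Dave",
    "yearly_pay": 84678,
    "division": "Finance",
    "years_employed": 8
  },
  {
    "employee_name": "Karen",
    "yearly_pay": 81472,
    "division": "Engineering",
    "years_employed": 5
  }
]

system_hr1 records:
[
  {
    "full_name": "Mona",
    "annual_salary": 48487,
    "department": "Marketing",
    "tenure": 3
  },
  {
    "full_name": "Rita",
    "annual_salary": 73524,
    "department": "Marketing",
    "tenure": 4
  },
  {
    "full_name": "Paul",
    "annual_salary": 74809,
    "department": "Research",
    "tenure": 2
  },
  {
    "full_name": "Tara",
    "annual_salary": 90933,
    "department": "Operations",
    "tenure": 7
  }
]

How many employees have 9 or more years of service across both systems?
2

Reconcile schemas: "years_employed" (system_hr2) = "tenure" (system_hr1) = years of service

From system_hr2: 2 employees with >= 9 years
From system_hr1: 0 employees with >= 9 years

Total: 2 + 0 = 2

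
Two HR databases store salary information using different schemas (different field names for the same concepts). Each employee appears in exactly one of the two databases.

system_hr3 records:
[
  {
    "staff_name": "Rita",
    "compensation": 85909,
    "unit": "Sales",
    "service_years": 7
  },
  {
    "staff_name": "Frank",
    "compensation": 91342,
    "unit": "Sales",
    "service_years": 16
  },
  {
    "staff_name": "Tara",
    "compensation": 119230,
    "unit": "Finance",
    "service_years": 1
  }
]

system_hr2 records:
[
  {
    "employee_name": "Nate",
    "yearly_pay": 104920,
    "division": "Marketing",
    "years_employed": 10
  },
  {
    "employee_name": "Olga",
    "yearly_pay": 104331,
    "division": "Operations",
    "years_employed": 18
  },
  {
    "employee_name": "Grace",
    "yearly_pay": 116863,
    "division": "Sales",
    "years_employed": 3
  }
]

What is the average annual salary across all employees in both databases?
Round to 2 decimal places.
103765.83

Schema mapping: "compensation" (system_hr3) = "yearly_pay" (system_hr2) = annual salary

All salaries: [85909, 91342, 119230, 104920, 104331, 116863]
Sum: 622595
Count: 6
Average: 622595 / 6 = 103765.83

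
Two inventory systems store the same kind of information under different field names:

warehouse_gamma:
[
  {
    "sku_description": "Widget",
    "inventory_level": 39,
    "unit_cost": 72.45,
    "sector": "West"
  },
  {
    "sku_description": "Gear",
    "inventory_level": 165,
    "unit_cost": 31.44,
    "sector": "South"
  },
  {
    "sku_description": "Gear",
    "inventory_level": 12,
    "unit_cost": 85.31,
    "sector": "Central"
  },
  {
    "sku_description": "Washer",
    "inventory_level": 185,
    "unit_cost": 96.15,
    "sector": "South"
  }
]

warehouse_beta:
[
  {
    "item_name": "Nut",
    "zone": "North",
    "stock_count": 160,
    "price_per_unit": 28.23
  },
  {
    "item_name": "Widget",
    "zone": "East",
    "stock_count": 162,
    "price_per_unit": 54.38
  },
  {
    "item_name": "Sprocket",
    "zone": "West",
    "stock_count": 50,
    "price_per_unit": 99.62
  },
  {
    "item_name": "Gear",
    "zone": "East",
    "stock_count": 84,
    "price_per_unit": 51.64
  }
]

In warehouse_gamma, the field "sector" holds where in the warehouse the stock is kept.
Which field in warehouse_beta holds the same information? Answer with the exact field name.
zone

In warehouse_gamma, "sector" holds where in the warehouse the stock is kept.
The fields in warehouse_beta are: "item_name", "zone", "stock_count", "price_per_unit".
"zone" is the match: the name refers to the same concept and its values are area labels (e.g. 'East', 'North').
The other fields ("item_name", "stock_count", "price_per_unit") hold different kinds of data.

So "sector" in warehouse_gamma corresponds to "zone" in warehouse_beta.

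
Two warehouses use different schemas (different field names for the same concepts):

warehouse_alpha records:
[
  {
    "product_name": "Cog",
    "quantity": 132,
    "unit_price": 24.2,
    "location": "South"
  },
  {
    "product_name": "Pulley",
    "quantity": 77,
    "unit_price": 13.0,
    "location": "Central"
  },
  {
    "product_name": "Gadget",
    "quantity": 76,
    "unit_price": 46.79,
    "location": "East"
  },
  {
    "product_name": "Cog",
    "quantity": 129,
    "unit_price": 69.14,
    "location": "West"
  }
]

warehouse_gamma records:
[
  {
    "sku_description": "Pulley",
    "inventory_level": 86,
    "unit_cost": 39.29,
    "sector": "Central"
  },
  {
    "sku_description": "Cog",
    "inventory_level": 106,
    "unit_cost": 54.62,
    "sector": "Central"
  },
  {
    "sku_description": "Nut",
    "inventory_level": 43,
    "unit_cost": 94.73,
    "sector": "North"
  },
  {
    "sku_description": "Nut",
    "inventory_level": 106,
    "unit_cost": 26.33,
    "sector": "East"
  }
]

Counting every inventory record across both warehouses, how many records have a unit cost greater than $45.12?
4

Schema mapping: "unit_price" (warehouse_alpha) = "unit_cost" (warehouse_gamma) = unit cost

Records > $45.12 in warehouse_alpha: 2
Records > $45.12 in warehouse_gamma: 2

Total count: 2 + 2 = 4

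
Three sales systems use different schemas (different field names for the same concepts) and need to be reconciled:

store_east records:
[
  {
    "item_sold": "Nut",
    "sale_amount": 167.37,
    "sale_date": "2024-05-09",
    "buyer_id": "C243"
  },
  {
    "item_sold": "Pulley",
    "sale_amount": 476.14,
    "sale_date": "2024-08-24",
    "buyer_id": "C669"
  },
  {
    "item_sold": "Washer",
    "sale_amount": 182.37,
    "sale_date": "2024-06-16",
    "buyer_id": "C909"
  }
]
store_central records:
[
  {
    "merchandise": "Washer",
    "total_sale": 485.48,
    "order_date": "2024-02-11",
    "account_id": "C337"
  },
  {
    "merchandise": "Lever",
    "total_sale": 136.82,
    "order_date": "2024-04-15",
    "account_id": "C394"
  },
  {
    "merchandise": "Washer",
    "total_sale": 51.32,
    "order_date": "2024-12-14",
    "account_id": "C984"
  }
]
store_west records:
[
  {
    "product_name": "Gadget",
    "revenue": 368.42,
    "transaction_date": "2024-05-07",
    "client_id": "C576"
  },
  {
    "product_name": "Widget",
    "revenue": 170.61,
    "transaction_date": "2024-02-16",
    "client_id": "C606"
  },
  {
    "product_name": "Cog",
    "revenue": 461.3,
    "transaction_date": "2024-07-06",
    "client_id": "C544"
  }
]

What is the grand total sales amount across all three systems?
2499.83

Schema reconciliation - all amount fields map to sale amount:

store_east (sale_amount): 825.88
store_central (total_sale): 673.62
store_west (revenue): 1000.33

Grand total: 2499.83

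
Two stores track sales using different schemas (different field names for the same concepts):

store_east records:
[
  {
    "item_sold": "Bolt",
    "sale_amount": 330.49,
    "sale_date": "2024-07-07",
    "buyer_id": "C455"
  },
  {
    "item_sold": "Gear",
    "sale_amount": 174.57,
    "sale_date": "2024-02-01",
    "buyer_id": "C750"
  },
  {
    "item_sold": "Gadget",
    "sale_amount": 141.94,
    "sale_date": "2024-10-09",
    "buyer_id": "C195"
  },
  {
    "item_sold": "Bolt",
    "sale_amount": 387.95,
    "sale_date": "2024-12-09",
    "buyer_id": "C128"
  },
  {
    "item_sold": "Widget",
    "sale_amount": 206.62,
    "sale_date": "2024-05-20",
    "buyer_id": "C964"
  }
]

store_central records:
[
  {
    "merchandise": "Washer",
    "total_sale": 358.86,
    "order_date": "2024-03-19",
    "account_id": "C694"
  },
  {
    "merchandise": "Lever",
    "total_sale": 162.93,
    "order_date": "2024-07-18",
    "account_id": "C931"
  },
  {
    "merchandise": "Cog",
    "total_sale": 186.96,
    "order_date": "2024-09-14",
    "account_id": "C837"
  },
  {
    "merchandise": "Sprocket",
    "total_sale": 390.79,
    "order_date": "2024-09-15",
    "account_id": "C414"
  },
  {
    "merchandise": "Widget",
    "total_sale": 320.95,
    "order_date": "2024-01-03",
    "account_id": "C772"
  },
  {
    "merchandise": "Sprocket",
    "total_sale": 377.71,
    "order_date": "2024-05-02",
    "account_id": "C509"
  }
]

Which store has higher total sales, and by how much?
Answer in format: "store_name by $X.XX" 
store_central by $556.63

Schema mapping: "sale_amount" (store_east) = "total_sale" (store_central) = sale amount

Total for store_east: 1241.57
Total for store_central: 1798.20

Difference: |1241.57 - 1798.20| = 556.63
store_central has higher sales by $556.63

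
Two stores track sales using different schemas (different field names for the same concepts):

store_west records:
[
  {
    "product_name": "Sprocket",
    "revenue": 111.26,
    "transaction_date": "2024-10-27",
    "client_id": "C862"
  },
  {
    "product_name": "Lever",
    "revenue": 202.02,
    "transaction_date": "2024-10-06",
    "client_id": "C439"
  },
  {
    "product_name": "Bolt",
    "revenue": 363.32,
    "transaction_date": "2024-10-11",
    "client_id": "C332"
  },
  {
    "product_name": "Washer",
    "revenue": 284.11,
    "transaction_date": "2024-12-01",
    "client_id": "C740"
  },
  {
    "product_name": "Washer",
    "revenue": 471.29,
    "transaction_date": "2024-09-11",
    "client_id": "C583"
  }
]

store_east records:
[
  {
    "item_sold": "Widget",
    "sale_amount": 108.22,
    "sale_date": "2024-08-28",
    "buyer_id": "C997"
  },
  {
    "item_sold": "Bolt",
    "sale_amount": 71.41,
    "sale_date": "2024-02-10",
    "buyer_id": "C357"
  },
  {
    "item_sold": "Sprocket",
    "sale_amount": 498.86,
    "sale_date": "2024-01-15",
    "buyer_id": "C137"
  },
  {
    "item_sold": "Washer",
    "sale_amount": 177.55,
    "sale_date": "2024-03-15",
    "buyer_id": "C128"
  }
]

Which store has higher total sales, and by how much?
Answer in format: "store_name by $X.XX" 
store_west by $575.96

Schema mapping: "revenue" (store_west) = "sale_amount" (store_east) = sale amount

Total for store_west: 1432.00
Total for store_east: 856.04

Difference: |1432.00 - 856.04| = 575.96
store_west has higher sales by $575.96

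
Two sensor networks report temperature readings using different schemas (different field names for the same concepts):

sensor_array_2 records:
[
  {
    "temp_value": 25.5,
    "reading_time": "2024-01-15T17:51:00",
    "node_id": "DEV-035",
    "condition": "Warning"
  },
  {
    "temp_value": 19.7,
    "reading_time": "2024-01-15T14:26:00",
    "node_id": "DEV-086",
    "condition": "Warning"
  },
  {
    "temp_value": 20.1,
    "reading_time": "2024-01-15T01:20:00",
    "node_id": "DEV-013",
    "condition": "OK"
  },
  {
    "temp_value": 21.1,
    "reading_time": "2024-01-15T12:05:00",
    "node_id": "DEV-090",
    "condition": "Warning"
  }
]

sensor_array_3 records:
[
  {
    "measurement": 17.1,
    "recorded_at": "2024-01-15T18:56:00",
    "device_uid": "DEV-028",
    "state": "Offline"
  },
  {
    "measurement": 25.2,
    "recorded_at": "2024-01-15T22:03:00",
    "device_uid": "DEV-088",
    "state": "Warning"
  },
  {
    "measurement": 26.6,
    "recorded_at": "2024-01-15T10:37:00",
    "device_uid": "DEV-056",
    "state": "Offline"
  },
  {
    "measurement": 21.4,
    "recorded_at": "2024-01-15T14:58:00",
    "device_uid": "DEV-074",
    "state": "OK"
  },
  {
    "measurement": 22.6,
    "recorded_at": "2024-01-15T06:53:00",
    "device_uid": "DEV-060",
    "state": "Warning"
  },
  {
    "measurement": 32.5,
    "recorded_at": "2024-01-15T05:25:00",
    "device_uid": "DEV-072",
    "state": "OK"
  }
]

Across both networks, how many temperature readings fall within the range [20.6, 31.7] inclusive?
6

Schema mapping: "temp_value" (sensor_array_2) = "measurement" (sensor_array_3) = temperature

Readings in [20.6, 31.7] from sensor_array_2: 2
Readings in [20.6, 31.7] from sensor_array_3: 4

Total count: 2 + 4 = 6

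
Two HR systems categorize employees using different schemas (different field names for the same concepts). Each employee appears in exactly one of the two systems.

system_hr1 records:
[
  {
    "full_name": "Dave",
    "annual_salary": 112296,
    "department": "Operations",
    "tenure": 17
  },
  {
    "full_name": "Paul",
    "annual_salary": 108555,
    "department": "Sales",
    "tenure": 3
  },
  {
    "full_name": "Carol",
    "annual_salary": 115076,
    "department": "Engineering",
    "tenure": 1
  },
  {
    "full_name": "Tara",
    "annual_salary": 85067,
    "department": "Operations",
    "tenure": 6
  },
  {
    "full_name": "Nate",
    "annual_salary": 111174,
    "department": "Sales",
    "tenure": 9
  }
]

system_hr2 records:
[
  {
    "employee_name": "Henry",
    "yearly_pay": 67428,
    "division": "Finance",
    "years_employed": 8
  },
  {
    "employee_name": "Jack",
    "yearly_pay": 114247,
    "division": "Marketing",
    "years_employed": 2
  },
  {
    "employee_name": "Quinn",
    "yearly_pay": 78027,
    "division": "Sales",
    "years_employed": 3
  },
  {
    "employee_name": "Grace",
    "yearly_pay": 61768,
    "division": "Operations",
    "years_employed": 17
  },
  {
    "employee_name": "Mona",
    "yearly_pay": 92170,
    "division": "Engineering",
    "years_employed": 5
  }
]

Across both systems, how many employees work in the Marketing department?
1

Schema mapping: "department" (system_hr1) = "division" (system_hr2) = department

Marketing employees in system_hr1: 0
Marketing employees in system_hr2: 1

Total in Marketing: 0 + 1 = 1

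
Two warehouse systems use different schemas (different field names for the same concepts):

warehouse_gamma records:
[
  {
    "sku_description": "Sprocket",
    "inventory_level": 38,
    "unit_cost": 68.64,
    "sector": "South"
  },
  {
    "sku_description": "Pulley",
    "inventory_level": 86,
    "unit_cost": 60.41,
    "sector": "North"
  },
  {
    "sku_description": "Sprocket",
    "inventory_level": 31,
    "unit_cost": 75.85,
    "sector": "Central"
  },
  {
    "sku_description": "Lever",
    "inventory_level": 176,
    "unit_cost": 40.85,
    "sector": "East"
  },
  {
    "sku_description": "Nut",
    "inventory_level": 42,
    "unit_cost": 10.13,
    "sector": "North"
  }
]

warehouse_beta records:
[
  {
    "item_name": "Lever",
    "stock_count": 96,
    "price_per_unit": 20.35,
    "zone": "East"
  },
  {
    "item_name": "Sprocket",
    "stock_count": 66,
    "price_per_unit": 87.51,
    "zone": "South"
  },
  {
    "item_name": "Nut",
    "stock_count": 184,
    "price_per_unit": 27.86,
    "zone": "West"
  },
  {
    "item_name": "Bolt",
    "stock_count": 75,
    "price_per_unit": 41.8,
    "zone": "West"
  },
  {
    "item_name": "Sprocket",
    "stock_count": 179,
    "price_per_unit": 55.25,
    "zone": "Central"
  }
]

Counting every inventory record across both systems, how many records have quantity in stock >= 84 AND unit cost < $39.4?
2

Schema mappings:
- "inventory_level" (warehouse_gamma) = "stock_count" (warehouse_beta) = quantity
- "unit_cost" (warehouse_gamma) = "price_per_unit" (warehouse_beta) = unit cost

Records meeting both conditions in warehouse_gamma: 0
Records meeting both conditions in warehouse_beta: 2

Total: 0 + 2 = 2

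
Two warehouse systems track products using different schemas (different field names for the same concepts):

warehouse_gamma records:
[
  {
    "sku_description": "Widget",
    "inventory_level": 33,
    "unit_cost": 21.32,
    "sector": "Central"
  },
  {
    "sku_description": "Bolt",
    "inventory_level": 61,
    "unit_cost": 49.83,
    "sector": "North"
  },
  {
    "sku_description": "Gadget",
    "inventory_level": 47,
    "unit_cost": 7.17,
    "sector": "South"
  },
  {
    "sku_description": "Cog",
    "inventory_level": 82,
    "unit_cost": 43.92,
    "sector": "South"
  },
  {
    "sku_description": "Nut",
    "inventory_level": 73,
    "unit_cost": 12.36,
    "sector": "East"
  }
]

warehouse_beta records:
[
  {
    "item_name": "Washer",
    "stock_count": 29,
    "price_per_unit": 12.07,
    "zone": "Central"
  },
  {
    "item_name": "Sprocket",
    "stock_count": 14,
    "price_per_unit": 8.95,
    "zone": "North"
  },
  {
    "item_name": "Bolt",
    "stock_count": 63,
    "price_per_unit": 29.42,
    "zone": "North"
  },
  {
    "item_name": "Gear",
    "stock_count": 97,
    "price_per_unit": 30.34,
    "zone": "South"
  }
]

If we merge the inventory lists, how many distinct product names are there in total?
8

Schema mapping: "sku_description" (warehouse_gamma) = "item_name" (warehouse_beta) = product name

Products in warehouse_gamma: ['Bolt', 'Cog', 'Gadget', 'Nut', 'Widget']
Products in warehouse_beta: ['Bolt', 'Gear', 'Sprocket', 'Washer']

Union (unique products): ['Bolt', 'Cog', 'Gadget', 'Gear', 'Nut', 'Sprocket', 'Washer', 'Widget']
Count: 8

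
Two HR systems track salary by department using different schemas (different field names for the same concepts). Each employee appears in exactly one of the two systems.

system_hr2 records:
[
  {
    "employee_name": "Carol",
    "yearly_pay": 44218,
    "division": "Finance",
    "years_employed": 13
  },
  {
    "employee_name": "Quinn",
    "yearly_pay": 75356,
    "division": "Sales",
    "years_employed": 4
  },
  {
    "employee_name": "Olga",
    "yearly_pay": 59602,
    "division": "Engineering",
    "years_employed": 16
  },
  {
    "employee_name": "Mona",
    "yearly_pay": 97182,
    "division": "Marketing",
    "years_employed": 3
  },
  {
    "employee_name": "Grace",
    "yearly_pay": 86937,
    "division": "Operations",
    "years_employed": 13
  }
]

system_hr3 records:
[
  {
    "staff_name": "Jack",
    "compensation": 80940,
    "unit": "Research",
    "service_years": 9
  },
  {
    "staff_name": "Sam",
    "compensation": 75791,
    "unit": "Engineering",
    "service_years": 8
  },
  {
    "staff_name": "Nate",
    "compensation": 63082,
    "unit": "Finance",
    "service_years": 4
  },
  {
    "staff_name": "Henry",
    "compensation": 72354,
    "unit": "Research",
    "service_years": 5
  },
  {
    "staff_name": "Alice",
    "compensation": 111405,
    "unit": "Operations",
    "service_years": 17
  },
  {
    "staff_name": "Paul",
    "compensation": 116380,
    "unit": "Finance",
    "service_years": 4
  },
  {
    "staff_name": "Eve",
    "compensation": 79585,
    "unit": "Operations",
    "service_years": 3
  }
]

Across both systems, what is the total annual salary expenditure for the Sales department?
75356

Schema mappings:
- "division" (system_hr2) = "unit" (system_hr3) = department
- "yearly_pay" (system_hr2) = "compensation" (system_hr3) = salary

Sales salaries from system_hr2: 75356
Sales salaries from system_hr3: 0

Total: 75356 + 0 = 75356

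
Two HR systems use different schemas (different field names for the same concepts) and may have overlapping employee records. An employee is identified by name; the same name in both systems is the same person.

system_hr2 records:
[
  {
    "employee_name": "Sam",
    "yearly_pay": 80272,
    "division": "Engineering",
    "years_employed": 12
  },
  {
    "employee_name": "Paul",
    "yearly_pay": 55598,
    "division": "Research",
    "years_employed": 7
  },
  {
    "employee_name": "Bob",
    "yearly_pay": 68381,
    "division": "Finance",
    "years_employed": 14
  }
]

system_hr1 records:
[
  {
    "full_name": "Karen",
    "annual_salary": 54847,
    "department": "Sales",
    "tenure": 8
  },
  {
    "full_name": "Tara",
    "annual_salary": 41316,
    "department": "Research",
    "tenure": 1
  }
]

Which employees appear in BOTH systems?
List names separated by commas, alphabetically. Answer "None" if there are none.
None

Schema mapping: "employee_name" (system_hr2) = "full_name" (system_hr1) = employee name

Names in system_hr2: ['Bob', 'Paul', 'Sam']
Names in system_hr1: ['Karen', 'Tara']

Intersection: None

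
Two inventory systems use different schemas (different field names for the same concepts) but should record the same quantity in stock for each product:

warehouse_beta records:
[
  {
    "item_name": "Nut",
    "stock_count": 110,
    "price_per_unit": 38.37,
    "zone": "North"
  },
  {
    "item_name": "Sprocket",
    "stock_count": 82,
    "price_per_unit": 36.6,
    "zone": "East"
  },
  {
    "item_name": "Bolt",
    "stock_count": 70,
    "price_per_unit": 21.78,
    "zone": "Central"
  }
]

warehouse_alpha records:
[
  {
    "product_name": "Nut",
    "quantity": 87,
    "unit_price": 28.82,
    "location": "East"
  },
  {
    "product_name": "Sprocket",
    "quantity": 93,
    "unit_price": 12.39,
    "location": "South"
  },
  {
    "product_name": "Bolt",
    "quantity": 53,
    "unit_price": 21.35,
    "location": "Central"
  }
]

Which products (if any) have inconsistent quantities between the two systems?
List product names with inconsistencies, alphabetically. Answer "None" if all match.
Bolt, Nut, Sprocket

Schema mappings:
- "item_name" (warehouse_beta) = "product_name" (warehouse_alpha) = product name
- "stock_count" (warehouse_beta) = "quantity" (warehouse_alpha) = quantity

Comparison:
  Nut: 110 vs 87 - MISMATCH
  Sprocket: 82 vs 93 - MISMATCH
  Bolt: 70 vs 53 - MISMATCH

Products with inconsistencies: Bolt, Nut, Sprocket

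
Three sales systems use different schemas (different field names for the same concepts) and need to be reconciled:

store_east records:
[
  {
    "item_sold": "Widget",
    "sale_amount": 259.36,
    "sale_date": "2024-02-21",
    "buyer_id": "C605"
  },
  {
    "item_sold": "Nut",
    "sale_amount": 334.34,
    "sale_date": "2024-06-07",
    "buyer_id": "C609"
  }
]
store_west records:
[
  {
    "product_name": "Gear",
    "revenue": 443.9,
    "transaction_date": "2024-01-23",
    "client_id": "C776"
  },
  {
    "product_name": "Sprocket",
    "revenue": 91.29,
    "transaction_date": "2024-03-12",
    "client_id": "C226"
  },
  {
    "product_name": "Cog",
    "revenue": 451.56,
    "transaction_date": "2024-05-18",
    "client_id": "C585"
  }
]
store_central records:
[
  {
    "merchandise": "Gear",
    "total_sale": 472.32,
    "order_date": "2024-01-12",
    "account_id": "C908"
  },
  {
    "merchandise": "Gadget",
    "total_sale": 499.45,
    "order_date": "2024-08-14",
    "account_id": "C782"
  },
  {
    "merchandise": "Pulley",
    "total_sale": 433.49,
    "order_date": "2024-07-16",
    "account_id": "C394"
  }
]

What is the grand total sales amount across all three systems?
2985.71

Schema reconciliation - all amount fields map to sale amount:

store_east (sale_amount): 593.7
store_west (revenue): 986.75
store_central (total_sale): 1405.26

Grand total: 2985.71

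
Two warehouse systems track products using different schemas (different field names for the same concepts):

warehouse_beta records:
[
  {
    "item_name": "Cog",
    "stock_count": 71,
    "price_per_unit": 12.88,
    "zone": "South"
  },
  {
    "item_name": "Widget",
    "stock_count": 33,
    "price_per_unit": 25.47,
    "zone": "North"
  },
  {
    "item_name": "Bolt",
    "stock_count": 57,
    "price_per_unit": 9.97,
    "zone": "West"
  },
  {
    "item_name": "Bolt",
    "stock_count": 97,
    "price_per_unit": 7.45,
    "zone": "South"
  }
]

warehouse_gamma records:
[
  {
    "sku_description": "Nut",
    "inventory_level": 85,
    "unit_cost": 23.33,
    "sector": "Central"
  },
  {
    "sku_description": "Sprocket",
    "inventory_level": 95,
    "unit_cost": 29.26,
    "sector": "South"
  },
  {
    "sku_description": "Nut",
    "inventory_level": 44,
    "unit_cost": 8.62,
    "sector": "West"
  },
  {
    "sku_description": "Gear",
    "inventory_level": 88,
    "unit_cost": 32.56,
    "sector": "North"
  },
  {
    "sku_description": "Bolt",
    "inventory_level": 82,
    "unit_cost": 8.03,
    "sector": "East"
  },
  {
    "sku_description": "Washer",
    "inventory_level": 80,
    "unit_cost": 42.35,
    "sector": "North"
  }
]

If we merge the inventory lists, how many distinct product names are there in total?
7

Schema mapping: "item_name" (warehouse_beta) = "sku_description" (warehouse_gamma) = product name

Products in warehouse_beta: ['Bolt', 'Cog', 'Widget']
Products in warehouse_gamma: ['Bolt', 'Gear', 'Nut', 'Sprocket', 'Washer']

Union (unique products): ['Bolt', 'Cog', 'Gear', 'Nut', 'Sprocket', 'Washer', 'Widget']
Count: 7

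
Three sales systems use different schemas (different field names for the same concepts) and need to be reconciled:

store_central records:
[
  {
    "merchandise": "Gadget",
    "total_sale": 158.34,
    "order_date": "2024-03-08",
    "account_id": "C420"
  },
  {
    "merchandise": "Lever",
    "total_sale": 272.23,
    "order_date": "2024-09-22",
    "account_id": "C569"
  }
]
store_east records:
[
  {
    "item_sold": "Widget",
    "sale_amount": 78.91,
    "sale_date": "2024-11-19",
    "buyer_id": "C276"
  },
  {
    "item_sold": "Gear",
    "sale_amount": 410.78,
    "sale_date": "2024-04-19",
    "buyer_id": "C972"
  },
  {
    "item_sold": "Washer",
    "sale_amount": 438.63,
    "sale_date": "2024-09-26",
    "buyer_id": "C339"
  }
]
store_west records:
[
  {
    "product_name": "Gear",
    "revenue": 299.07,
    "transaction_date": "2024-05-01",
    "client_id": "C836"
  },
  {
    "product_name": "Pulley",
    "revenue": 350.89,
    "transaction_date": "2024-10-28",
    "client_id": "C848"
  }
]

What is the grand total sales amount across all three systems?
2008.85

Schema reconciliation - all amount fields map to sale amount:

store_central (total_sale): 430.57
store_east (sale_amount): 928.32
store_west (revenue): 649.96

Grand total: 2008.85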